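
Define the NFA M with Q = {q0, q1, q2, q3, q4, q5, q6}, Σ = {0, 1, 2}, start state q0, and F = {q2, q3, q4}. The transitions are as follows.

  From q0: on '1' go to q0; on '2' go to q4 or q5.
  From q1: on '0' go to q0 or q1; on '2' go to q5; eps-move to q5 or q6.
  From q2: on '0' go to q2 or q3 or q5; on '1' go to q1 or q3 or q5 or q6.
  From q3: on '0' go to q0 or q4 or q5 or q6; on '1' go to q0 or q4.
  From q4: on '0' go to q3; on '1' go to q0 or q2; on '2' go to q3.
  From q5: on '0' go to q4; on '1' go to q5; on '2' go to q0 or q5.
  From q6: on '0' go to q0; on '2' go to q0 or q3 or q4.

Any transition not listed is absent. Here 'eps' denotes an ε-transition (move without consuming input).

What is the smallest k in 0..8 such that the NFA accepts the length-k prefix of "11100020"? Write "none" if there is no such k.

none

Start in {q0}.
Read '1': q0→{q0}; now {q0}.
Read '1': q0→{q0}; now {q0}.
Read '1': q0→{q0}; now {q0}.
Read '0': q0→∅; now ∅.
The set is empty and remains empty for the remaining 4 symbols.
No reachable set along the way intersects F.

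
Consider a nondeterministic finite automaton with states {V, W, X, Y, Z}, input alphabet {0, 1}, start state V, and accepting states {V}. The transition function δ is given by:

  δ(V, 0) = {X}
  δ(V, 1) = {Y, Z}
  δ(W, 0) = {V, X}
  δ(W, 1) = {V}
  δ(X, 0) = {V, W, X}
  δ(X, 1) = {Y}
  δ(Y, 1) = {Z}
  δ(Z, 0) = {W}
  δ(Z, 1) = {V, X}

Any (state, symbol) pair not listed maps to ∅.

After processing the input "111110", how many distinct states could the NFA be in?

Start in {V}.
Read '1': V→{Y, Z}; now {Y, Z}.
Read '1': Y→{Z}, Z→{V, X}; now {V, X, Z}.
Read '1': V→{Y, Z}, X→{Y}, Z→{V, X}; now {V, X, Y, Z}.
Read '1': V→{Y, Z}, X→{Y}, Y→{Z}, Z→{V, X}; now {V, X, Y, Z}.
Read '1': V→{Y, Z}, X→{Y}, Y→{Z}, Z→{V, X}; now {V, X, Y, Z}.
Read '0': V→{X}, X→{V, W, X}, Y→∅, Z→{W}; now {V, W, X}.
That set has 3 states.

3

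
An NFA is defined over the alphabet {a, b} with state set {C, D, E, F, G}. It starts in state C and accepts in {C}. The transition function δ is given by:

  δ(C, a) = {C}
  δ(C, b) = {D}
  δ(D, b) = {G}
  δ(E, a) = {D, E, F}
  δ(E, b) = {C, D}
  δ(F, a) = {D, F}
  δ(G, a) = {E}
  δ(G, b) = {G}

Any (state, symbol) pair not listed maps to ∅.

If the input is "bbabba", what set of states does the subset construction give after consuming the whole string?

Start in {C}.
Read 'b': C→{D}; now {D}.
Read 'b': D→{G}; now {G}.
Read 'a': G→{E}; now {E}.
Read 'b': E→{C, D}; now {C, D}.
Read 'b': C→{D}, D→{G}; now {D, G}.
Read 'a': D→∅, G→{E}; now {E}.

{E}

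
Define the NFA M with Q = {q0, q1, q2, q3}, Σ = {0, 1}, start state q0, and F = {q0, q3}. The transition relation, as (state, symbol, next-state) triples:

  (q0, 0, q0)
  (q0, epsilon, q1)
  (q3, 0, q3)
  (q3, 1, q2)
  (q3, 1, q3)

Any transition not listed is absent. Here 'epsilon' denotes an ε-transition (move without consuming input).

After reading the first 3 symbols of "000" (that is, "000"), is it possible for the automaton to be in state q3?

Start: ε-closure({q0}) = {q0, q1}.
Read '0': {q0, q1} → {q0, q1}.
Read '0': {q0, q1} → {q0, q1}.
Read '0': {q0, q1} → {q0, q1}.
State q3 is not in {q0, q1}.

No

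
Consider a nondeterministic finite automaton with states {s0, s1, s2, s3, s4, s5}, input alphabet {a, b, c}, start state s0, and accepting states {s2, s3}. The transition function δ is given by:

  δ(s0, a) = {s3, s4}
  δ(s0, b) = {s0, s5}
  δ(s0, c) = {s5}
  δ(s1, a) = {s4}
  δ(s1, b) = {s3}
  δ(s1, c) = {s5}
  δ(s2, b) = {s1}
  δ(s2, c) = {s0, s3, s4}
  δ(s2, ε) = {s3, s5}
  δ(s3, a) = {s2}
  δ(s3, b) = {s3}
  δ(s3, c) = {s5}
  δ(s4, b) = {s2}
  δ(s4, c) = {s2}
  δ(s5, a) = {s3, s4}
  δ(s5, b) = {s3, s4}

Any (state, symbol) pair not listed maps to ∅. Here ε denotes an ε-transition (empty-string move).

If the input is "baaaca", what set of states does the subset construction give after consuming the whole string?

{s2, s3, s4, s5}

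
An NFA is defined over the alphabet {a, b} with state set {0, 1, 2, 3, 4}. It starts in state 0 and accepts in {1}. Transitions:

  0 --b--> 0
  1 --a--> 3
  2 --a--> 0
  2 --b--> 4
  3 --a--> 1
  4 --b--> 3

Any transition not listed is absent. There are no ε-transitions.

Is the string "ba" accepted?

No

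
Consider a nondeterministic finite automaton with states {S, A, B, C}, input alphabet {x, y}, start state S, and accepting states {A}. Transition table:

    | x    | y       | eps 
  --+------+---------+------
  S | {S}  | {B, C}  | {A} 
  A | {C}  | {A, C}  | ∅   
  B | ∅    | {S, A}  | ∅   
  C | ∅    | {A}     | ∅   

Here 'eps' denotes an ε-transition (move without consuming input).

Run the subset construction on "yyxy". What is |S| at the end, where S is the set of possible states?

3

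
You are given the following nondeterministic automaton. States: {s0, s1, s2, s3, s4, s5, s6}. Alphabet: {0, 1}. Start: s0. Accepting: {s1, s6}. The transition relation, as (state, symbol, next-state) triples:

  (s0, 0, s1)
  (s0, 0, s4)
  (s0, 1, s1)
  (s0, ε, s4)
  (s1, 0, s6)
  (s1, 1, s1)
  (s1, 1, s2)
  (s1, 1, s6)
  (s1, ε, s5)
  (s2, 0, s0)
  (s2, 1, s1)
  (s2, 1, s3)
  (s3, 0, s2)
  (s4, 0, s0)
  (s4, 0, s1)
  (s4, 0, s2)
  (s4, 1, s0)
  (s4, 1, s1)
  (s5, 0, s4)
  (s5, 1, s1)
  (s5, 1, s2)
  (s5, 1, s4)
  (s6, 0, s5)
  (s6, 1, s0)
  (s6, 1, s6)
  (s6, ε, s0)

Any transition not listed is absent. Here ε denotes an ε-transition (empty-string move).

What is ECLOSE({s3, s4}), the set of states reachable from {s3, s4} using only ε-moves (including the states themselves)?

Begin with {s3, s4}.
No ε-moves leave this set, so the closure equals the set itself.

{s3, s4}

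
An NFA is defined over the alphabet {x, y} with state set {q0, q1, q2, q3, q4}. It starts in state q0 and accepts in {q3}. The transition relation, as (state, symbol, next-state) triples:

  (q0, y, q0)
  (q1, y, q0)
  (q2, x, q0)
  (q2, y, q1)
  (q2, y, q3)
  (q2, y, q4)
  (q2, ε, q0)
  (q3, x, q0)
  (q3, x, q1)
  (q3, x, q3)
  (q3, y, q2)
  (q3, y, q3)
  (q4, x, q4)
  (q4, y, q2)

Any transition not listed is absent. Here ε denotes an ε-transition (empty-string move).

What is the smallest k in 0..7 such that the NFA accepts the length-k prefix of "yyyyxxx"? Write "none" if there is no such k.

none

Start in {q0}.
Read 'y': q0→{q0}; now {q0}.
Read 'y': q0→{q0}; now {q0}.
Read 'y': q0→{q0}; now {q0}.
Read 'y': q0→{q0}; now {q0}.
Read 'x': q0→∅; now ∅.
The set is empty and remains empty for the remaining 2 symbols.
No reachable set along the way intersects F.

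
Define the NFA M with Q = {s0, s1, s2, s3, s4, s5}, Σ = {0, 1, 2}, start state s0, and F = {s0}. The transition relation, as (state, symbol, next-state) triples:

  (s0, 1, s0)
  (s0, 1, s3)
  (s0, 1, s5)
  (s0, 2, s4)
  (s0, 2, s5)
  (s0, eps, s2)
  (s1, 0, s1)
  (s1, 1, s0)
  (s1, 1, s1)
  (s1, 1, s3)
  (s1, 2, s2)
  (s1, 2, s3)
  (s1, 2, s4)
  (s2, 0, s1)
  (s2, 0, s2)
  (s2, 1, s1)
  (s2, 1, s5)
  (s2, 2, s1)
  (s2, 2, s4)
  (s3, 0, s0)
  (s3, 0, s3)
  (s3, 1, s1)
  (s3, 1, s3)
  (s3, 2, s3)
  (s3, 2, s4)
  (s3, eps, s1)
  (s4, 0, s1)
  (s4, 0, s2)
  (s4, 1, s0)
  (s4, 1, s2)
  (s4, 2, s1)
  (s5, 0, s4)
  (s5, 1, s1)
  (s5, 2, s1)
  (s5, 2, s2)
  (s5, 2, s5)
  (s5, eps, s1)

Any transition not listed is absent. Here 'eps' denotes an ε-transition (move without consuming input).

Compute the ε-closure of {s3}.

{s1, s3}

Begin with {s3}.
ε-move s3 → s1; add s1.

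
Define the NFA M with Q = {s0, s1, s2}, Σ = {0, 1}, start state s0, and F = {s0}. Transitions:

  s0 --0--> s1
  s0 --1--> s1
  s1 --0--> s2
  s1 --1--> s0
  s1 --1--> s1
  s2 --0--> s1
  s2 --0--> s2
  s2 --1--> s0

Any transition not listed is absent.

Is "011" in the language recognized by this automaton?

Start in {s0}.
Read '0': s0→{s1}; now {s1}.
Read '1': s1→{s0, s1}; now {s0, s1}.
Read '1': s0→{s1}, s1→{s0, s1}; now {s0, s1}.
The final set {s0, s1} contains the accepting state s0.

Yes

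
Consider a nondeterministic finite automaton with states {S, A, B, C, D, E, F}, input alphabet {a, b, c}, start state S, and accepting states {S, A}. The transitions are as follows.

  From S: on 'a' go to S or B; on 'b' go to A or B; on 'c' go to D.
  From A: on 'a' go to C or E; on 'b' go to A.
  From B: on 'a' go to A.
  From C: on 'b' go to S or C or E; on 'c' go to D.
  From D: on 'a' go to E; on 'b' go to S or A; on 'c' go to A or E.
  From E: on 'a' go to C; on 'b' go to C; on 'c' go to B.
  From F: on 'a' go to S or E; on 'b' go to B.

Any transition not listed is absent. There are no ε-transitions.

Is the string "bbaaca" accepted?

No

Start in {S}.
Read 'b': {S} → {A, B}.
Read 'b': {A, B} → {A}.
Read 'a': {A} → {C, E}.
Read 'a': {C, E} → {C}.
Read 'c': {C} → {D}.
Read 'a': {D} → {E}.
The final set {E} contains no accepting state.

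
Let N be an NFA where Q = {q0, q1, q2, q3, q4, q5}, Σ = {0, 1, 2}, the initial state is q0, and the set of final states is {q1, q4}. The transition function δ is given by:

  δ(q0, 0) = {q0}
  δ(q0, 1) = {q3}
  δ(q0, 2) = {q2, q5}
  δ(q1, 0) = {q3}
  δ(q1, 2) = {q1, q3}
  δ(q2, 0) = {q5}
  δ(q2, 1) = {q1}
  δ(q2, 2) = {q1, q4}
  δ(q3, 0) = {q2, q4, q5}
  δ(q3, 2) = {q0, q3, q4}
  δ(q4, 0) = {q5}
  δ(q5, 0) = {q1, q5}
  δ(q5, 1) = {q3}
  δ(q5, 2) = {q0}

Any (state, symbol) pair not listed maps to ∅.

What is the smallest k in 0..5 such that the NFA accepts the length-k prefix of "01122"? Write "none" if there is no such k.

none

Start in {q0}.
Read '0': {q0} → {q0}.
Read '1': {q0} → {q3}.
Read '1': {q3} → ∅.
The set is empty and remains empty for the remaining 2 symbols.
No reachable set along the way intersects F.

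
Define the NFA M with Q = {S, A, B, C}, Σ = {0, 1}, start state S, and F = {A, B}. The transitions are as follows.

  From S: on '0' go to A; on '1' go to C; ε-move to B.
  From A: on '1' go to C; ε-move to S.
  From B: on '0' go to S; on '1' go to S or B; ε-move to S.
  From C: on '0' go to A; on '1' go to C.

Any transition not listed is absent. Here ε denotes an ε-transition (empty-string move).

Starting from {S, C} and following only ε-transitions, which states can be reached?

Begin with {S, C}.
ε-move S → B; add B.

{S, B, C}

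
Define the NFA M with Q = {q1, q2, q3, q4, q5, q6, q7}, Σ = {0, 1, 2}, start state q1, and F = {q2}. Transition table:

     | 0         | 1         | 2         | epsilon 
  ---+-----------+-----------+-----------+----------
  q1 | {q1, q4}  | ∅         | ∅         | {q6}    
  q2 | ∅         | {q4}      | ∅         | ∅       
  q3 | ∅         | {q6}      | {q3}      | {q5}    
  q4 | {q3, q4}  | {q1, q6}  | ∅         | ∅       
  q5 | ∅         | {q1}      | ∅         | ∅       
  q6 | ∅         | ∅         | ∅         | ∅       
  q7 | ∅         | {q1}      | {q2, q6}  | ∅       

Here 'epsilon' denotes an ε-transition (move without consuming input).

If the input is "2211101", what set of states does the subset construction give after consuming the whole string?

Start: ε-closure({q1}) = {q1, q6}.
Read '2': {q1, q6} → ∅.
The set is empty and remains empty for the remaining 6 symbols.

∅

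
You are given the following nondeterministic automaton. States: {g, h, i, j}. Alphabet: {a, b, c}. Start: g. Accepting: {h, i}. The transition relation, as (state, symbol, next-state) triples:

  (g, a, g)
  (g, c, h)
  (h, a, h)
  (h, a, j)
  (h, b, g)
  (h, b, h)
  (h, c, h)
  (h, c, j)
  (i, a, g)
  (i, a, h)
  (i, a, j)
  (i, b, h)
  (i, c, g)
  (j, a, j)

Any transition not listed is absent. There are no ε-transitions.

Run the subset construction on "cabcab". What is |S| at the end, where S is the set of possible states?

2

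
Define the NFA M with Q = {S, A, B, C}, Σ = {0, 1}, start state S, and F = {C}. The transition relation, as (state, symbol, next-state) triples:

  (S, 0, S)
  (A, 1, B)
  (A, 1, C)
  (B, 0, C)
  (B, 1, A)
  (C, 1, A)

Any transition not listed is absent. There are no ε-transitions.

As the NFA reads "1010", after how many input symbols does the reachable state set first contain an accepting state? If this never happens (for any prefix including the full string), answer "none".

Start in {S}.
Read '1': S→∅; now ∅.
The set is empty and remains empty for the remaining 3 symbols.
No reachable set along the way intersects F.

none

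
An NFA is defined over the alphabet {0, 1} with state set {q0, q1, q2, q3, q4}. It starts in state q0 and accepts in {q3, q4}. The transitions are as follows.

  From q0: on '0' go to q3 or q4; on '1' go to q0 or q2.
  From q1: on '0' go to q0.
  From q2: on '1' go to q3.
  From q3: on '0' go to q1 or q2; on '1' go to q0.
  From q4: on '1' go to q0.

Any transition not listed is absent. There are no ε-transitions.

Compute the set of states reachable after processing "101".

{q0}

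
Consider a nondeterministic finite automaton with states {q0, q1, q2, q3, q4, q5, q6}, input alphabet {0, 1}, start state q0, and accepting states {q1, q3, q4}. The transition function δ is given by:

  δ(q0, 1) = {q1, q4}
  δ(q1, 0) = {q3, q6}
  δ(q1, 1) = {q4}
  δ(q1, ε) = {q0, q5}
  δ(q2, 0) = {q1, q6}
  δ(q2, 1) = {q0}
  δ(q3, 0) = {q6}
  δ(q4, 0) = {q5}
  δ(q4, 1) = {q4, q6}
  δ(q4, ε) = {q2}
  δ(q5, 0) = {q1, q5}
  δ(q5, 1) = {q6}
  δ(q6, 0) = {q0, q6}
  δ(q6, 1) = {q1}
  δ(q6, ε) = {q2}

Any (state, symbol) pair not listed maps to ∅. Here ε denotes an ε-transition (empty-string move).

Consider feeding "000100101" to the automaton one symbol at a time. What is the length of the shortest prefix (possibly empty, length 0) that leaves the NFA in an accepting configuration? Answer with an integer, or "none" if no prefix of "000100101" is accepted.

Start in {q0}.
Read '0': {q0} → ∅.
The set is empty and remains empty for the remaining 8 symbols.
No reachable set along the way intersects F.

none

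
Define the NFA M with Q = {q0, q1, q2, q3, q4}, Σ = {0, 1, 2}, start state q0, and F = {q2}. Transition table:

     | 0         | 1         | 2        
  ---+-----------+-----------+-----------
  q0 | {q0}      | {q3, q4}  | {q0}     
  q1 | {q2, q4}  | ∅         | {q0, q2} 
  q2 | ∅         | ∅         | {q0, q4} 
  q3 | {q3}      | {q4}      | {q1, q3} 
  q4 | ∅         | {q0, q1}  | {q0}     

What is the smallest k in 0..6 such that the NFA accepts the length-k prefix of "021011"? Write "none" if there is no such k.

none

Start in {q0}.
Read '0': q0→{q0}; now {q0}.
Read '2': q0→{q0}; now {q0}.
Read '1': q0→{q3, q4}; now {q3, q4}.
Read '0': q3→{q3}, q4→∅; now {q3}.
Read '1': q3→{q4}; now {q4}.
Read '1': q4→{q0, q1}; now {q0, q1}.
No reachable set along the way intersects F.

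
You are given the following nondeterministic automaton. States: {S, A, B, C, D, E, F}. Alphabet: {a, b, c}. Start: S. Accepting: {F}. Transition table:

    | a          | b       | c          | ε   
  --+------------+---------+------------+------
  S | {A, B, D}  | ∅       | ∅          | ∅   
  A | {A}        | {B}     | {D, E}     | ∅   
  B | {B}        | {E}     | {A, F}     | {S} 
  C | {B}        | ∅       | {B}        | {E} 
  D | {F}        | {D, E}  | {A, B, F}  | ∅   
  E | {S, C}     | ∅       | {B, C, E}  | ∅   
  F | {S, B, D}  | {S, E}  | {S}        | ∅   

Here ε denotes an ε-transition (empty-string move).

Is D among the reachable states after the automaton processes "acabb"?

Start in {S}.
Read 'a': {S} → {S, A, B, D}.
Read 'c': {S, A, B, D} → {S, A, B, D, E, F}.
Read 'a': {S, A, B, D, E, F} → {S, A, B, C, D, E, F}.
Read 'b': {S, A, B, C, D, E, F} → {S, B, D, E}.
Read 'b': {S, B, D, E} → {D, E}.
State D is in {D, E}.

Yes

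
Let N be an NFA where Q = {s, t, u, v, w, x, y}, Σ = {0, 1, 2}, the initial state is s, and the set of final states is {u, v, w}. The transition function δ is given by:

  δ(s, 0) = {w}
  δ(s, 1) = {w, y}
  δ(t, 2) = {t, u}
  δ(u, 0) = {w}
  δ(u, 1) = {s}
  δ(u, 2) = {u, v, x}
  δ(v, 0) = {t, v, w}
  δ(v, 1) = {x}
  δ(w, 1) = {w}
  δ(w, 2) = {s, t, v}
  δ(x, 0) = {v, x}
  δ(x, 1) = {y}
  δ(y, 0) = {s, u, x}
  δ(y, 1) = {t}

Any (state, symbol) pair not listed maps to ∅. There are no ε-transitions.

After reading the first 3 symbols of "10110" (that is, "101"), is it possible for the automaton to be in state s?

Start in {s}.
Read '1': {s} → {w, y}.
Read '0': {w, y} → {s, u, x}.
Read '1': {s, u, x} → {s, w, y}.
State s is in {s, w, y}.

Yes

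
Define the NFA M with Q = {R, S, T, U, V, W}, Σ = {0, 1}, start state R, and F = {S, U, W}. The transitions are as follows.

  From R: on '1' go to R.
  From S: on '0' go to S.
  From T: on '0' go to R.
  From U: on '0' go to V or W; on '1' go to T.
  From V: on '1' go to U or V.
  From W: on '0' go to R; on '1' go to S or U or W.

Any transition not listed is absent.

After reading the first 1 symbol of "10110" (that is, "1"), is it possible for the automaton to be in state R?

Start in {R}.
Read '1': {R} → {R}.
State R is in {R}.

Yes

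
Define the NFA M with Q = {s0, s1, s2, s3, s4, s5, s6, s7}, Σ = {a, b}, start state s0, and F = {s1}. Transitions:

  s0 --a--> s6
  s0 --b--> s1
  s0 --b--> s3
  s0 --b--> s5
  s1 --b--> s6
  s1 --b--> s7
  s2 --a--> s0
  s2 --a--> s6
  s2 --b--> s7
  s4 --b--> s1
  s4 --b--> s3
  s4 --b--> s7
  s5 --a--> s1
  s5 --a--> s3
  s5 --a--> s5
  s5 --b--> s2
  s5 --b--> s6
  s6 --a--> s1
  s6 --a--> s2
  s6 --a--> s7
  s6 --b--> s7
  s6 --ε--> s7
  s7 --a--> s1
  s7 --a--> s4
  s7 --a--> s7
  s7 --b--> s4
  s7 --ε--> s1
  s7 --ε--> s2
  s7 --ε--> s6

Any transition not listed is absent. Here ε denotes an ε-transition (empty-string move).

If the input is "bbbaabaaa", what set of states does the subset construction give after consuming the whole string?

{s0, s1, s2, s3, s4, s5, s6, s7}

Start in {s0}.
Read 'b': {s0} → {s1, s3, s5}.
Read 'b': {s1, s3, s5} → {s1, s2, s6, s7}.
Read 'b': {s1, s2, s6, s7} → {s1, s2, s4, s6, s7}.
Read 'a': {s1, s2, s4, s6, s7} → {s0, s1, s2, s4, s6, s7}.
Read 'a': {s0, s1, s2, s4, s6, s7} → {s0, s1, s2, s4, s6, s7}.
Read 'b': {s0, s1, s2, s4, s6, s7} → {s1, s2, s3, s4, s5, s6, s7}.
Read 'a': {s1, s2, s3, s4, s5, s6, s7} → {s0, s1, s2, s3, s4, s5, s6, s7}.
Read 'a': {s0, s1, s2, s3, s4, s5, s6, s7} → {s0, s1, s2, s3, s4, s5, s6, s7}.
Read 'a': {s0, s1, s2, s3, s4, s5, s6, s7} → {s0, s1, s2, s3, s4, s5, s6, s7}.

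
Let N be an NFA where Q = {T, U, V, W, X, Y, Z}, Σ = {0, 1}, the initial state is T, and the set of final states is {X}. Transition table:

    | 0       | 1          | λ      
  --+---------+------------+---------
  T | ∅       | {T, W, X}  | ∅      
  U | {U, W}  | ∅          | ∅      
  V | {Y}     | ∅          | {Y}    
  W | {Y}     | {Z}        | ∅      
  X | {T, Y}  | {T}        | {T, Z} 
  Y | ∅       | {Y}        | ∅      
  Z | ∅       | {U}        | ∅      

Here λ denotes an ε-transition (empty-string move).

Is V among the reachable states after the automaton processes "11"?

Start in {T}.
Read '1': T→{T, W, X}; union {T, W, X}; ε-closure = {T, W, X, Z}.
Read '1': T→{T, W, X}, W→{Z}, X→{T}, Z→{U}; now {T, U, W, X, Z}.
State V is not in {T, U, W, X, Z}.

No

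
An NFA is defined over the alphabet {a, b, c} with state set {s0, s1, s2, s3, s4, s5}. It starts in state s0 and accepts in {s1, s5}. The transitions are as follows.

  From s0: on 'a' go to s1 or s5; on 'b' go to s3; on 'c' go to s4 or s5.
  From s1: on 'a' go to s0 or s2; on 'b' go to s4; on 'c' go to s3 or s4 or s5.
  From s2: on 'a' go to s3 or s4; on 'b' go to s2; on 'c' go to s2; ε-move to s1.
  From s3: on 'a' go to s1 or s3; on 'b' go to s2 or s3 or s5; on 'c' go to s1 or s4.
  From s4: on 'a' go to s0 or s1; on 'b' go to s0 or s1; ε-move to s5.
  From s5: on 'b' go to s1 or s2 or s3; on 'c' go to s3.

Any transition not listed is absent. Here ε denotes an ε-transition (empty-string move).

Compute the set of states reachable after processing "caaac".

{s1, s2, s3, s4, s5}

Start in {s0}.
Read 'c': {s0} → {s4, s5}.
Read 'a': {s4, s5} → {s0, s1}.
Read 'a': {s0, s1} → {s0, s1, s2, s5}.
Read 'a': {s0, s1, s2, s5} → {s0, s1, s2, s3, s4, s5}.
Read 'c': {s0, s1, s2, s3, s4, s5} → {s1, s2, s3, s4, s5}.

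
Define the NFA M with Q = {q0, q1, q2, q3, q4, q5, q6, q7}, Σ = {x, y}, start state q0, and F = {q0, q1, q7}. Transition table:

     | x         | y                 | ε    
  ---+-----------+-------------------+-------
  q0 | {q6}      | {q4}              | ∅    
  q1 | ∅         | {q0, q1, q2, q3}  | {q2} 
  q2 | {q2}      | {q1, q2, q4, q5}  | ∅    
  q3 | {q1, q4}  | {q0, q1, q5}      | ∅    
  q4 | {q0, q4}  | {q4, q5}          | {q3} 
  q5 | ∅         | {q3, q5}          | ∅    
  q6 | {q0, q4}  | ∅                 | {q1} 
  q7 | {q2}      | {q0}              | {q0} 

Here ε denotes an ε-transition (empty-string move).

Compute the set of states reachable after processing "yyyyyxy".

Start in {q0}.
Read 'y': q0→{q4}; union {q4}; ε-closure = {q3, q4}.
Read 'y': q3→{q0, q1, q5}, q4→{q4, q5}; union {q0, q1, q4, q5}; ε-closure = {q0, q1, q2, q3, q4, q5}.
Read 'y': q0→{q4}, q1→{q0, q1, q2, q3}, q2→{q1, q2, q4, q5}, q3→{q0, q1, q5}, q4→{q4, q5}, q5→{q3, q5}; now {q0, q1, q2, q3, q4, q5}.
Read 'y': q0→{q4}, q1→{q0, q1, q2, q3}, q2→{q1, q2, q4, q5}, q3→{q0, q1, q5}, q4→{q4, q5}, q5→{q3, q5}; now {q0, q1, q2, q3, q4, q5}.
Read 'y': q0→{q4}, q1→{q0, q1, q2, q3}, q2→{q1, q2, q4, q5}, q3→{q0, q1, q5}, q4→{q4, q5}, q5→{q3, q5}; now {q0, q1, q2, q3, q4, q5}.
Read 'x': q0→{q6}, q1→∅, q2→{q2}, q3→{q1, q4}, q4→{q0, q4}, q5→∅; union {q0, q1, q2, q4, q6}; ε-closure = {q0, q1, q2, q3, q4, q6}.
Read 'y': q0→{q4}, q1→{q0, q1, q2, q3}, q2→{q1, q2, q4, q5}, q3→{q0, q1, q5}, q4→{q4, q5}, q6→∅; now {q0, q1, q2, q3, q4, q5}.

{q0, q1, q2, q3, q4, q5}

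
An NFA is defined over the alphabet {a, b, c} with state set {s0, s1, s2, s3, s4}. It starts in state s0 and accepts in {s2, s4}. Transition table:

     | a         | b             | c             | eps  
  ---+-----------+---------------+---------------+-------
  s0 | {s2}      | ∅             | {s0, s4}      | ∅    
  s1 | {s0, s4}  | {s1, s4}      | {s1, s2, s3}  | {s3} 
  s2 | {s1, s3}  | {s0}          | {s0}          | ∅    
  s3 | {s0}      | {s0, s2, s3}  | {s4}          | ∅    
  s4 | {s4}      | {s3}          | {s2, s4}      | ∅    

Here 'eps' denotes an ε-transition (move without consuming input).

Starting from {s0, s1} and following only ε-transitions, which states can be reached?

{s0, s1, s3}

Begin with {s0, s1}.
ε-move s1 → s3; add s3.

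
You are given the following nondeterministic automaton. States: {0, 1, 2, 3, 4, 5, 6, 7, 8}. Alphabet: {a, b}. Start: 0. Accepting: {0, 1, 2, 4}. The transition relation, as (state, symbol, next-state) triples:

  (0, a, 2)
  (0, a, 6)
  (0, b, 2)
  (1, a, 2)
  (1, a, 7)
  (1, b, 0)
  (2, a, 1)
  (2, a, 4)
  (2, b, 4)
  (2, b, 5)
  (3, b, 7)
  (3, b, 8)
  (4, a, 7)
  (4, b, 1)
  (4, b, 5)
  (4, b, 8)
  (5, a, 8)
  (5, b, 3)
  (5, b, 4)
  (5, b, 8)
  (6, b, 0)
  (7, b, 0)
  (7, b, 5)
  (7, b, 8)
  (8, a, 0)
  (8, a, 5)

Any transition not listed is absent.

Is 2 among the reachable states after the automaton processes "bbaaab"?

Start in {0}.
Read 'b': {0} → {2}.
Read 'b': {2} → {4, 5}.
Read 'a': {4, 5} → {7, 8}.
Read 'a': {7, 8} → {0, 5}.
Read 'a': {0, 5} → {2, 6, 8}.
Read 'b': {2, 6, 8} → {0, 4, 5}.
State 2 is not in {0, 4, 5}.

No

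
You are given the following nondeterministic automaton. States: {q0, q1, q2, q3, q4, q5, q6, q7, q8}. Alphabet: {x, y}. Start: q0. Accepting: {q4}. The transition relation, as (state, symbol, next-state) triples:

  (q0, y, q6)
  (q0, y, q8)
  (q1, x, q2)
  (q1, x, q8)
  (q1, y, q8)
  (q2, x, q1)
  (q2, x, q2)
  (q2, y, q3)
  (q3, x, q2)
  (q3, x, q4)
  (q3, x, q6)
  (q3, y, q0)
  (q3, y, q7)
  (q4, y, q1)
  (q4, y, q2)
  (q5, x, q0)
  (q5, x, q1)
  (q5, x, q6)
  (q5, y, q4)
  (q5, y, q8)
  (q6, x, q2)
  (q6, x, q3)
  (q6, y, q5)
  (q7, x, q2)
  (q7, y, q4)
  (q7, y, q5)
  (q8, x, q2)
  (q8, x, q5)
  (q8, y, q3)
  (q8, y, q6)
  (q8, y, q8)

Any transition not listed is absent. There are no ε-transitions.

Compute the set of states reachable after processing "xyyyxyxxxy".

∅

Start in {q0}.
Read 'x': q0→∅; now ∅.
The set is empty and remains empty for the remaining 9 symbols.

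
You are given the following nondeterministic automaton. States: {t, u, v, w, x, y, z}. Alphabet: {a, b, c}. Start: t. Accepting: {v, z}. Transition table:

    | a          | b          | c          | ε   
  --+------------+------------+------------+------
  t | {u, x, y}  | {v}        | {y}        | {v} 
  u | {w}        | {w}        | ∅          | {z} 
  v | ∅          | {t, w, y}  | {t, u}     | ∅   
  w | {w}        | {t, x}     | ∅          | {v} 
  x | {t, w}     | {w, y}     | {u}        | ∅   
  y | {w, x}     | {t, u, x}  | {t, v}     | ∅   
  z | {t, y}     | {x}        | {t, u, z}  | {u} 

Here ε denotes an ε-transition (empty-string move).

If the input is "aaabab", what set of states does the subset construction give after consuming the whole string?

{t, u, v, w, x, y, z}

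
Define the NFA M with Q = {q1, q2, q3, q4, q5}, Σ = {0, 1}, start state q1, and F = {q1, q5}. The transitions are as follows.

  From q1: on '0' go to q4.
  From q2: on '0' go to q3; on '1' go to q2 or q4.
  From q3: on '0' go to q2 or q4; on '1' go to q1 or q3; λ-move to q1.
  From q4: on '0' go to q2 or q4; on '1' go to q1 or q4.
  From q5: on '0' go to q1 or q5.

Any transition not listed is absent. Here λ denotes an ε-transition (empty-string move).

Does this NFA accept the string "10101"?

No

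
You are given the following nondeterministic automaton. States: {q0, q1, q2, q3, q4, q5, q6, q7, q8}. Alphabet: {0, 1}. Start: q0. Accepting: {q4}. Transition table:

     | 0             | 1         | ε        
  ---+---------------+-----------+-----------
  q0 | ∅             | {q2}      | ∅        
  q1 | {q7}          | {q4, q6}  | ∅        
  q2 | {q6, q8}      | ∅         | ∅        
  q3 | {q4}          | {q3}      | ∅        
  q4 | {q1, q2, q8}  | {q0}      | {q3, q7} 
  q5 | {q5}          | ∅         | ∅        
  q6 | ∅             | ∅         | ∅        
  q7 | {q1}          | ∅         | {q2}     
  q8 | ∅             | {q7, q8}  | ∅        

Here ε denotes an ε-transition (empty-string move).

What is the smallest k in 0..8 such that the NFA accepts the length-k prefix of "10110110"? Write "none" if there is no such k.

Start in {q0}.
Read '1': {q0} → {q2}.
Read '0': {q2} → {q6, q8}.
Read '1': {q6, q8} → {q2, q7, q8}.
Read '1': {q2, q7, q8} → {q2, q7, q8}.
Read '0': {q2, q7, q8} → {q1, q6, q8}.
Read '1': {q1, q6, q8} → {q2, q3, q4, q6, q7, q8}.
None of the earlier sets intersect F, but {q2, q3, q4, q6, q7, q8} does.

6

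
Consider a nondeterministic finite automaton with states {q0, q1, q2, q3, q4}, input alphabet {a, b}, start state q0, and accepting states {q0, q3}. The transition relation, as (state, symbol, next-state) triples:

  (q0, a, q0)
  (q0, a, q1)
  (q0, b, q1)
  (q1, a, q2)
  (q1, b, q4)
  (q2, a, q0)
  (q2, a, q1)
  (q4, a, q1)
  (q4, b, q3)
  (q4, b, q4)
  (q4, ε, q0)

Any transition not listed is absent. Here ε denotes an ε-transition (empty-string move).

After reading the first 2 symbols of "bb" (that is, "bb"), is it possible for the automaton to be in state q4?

Yes

Start in {q0}.
Read 'b': q0→{q1}; now {q1}.
Read 'b': q1→{q4}; union {q4}; ε-closure = {q0, q4}.
State q4 is in {q0, q4}.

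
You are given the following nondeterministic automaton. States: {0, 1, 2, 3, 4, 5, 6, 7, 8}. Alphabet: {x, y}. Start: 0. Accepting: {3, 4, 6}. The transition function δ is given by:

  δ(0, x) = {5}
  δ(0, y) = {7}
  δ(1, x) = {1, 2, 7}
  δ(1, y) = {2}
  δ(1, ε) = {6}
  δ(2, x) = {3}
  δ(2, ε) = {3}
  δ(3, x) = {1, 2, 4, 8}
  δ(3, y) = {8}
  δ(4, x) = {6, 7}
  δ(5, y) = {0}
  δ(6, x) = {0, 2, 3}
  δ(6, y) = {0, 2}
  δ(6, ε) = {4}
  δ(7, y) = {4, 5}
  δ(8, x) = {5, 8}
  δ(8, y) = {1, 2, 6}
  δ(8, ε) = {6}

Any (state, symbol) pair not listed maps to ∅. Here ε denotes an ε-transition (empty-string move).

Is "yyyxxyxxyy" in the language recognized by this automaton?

Start in {0}.
Read 'y': 0→{7}; now {7}.
Read 'y': 7→{4, 5}; now {4, 5}.
Read 'y': 4→∅, 5→{0}; now {0}.
Read 'x': 0→{5}; now {5}.
Read 'x': 5→∅; now ∅.
The set is empty and remains empty for the remaining 5 symbols.
The final set ∅ contains no accepting state.

No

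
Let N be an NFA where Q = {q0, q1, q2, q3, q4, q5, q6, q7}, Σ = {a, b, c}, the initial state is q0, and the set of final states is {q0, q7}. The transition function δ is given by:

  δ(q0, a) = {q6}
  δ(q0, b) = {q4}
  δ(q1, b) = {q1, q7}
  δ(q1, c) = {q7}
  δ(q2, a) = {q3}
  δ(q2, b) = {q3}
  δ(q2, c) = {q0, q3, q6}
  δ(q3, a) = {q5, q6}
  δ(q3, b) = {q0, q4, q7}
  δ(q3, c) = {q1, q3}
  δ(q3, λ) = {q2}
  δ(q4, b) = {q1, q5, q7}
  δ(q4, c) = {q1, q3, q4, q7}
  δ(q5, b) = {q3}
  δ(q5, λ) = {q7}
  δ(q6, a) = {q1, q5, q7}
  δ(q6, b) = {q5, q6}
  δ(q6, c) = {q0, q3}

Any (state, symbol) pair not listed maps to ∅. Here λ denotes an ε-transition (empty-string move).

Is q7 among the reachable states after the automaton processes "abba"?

Yes

Start in {q0}.
Read 'a': {q0} → {q6}.
Read 'b': {q6} → {q5, q6, q7}.
Read 'b': {q5, q6, q7} → {q2, q3, q5, q6, q7}.
Read 'a': {q2, q3, q5, q6, q7} → {q1, q2, q3, q5, q6, q7}.
State q7 is in {q1, q2, q3, q5, q6, q7}.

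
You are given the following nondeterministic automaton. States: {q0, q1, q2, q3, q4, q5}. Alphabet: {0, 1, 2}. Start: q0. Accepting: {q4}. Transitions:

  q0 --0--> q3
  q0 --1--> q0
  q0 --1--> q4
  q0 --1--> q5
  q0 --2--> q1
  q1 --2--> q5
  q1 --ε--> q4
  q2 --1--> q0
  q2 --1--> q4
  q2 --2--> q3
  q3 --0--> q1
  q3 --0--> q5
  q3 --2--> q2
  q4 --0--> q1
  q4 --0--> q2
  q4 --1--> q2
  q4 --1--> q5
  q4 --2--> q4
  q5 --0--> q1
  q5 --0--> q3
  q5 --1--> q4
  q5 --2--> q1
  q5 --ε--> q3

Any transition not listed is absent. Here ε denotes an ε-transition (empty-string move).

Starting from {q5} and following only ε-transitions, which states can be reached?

{q3, q5}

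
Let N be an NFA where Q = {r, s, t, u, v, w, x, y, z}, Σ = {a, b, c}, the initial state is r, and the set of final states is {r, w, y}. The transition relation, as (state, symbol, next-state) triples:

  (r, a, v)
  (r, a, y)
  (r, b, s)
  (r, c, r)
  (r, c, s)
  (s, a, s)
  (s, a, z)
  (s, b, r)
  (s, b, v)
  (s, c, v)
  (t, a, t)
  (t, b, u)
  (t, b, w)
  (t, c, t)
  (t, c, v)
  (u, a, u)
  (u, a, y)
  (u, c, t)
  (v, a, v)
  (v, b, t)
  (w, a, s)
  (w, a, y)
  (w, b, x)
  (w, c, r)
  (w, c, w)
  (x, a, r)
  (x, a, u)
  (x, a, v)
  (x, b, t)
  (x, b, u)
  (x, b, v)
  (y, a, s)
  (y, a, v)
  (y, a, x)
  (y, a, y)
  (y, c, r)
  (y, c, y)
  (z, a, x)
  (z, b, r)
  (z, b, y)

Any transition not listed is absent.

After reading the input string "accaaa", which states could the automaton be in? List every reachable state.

{r, s, u, v, x, y, z}

Start in {r}.
Read 'a': {r} → {v, y}.
Read 'c': {v, y} → {r, y}.
Read 'c': {r, y} → {r, s, y}.
Read 'a': {r, s, y} → {s, v, x, y, z}.
Read 'a': {s, v, x, y, z} → {r, s, u, v, x, y, z}.
Read 'a': {r, s, u, v, x, y, z} → {r, s, u, v, x, y, z}.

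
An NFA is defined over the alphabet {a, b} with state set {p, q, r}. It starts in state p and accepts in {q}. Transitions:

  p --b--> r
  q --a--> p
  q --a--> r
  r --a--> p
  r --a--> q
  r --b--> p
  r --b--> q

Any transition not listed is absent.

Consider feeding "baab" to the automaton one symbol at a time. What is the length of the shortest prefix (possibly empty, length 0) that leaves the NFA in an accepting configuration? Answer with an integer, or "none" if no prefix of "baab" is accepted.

Start in {p}.
Read 'b': p→{r}; now {r}.
Read 'a': r→{p, q}; now {p, q}.
None of the earlier sets intersect F, but {p, q} does.

2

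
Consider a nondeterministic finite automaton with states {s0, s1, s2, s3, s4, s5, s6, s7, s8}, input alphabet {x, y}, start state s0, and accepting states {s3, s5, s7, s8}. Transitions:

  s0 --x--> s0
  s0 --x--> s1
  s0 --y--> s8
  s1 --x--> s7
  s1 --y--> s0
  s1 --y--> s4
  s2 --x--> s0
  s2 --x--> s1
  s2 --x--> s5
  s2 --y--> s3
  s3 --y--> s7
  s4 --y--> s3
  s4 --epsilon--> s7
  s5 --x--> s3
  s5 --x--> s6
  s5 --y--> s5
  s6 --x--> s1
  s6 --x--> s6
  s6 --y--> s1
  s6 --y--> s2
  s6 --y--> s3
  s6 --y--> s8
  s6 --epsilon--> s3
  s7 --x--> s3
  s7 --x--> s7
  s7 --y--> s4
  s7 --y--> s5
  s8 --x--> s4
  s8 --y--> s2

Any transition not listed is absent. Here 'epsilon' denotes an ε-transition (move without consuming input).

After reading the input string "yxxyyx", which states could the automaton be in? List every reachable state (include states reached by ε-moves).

Start in {s0}.
Read 'y': s0→{s8}; now {s8}.
Read 'x': s8→{s4}; union {s4}; ε-closure = {s4, s7}.
Read 'x': s4→∅, s7→{s3, s7}; now {s3, s7}.
Read 'y': s3→{s7}, s7→{s4, s5}; now {s4, s5, s7}.
Read 'y': s4→{s3}, s5→{s5}, s7→{s4, s5}; union {s3, s4, s5}; ε-closure = {s3, s4, s5, s7}.
Read 'x': s3→∅, s4→∅, s5→{s3, s6}, s7→{s3, s7}; now {s3, s6, s7}.

{s3, s6, s7}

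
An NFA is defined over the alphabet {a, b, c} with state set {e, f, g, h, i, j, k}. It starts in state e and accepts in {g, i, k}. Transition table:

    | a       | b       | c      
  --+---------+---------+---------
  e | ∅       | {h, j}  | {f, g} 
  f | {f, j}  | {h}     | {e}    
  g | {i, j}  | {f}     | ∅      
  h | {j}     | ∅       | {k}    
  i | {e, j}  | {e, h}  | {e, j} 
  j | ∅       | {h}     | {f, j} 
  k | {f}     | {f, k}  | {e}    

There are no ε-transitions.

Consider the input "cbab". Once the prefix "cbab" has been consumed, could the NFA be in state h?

Yes

Start in {e}.
Read 'c': {e} → {f, g}.
Read 'b': {f, g} → {f, h}.
Read 'a': {f, h} → {f, j}.
Read 'b': {f, j} → {h}.
State h is in {h}.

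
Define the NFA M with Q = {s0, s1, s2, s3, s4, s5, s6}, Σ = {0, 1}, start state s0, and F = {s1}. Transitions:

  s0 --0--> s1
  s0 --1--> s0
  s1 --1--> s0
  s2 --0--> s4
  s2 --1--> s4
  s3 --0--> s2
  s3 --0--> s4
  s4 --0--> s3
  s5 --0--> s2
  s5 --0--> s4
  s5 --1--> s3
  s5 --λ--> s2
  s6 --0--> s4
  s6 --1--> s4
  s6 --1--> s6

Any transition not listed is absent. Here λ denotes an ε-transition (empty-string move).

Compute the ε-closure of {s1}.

{s1}

Begin with {s1}.
No ε-moves leave this set, so the closure equals the set itself.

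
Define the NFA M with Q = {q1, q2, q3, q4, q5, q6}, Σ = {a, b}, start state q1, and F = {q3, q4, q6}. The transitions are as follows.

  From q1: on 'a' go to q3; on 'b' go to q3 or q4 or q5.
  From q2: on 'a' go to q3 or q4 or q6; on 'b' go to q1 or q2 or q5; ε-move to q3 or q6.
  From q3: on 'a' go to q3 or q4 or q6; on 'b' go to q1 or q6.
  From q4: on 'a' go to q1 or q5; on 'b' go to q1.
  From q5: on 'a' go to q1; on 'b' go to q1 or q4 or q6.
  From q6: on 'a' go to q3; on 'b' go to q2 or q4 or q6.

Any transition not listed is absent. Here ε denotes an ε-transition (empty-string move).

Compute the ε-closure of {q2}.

Begin with {q2}.
ε-move q2 → q3; add q3.
ε-move q2 → q6; add q6.

{q2, q3, q6}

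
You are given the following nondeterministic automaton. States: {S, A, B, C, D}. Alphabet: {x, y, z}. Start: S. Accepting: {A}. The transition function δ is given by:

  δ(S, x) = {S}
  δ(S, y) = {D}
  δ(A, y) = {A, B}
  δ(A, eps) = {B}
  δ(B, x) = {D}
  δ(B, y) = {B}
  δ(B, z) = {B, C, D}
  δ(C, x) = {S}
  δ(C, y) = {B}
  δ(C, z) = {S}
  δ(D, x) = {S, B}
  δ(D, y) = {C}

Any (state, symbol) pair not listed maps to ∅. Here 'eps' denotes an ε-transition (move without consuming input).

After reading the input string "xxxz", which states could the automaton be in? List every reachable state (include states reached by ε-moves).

Start in {S}.
Read 'x': {S} → {S}.
Read 'x': {S} → {S}.
Read 'x': {S} → {S}.
Read 'z': {S} → ∅.

∅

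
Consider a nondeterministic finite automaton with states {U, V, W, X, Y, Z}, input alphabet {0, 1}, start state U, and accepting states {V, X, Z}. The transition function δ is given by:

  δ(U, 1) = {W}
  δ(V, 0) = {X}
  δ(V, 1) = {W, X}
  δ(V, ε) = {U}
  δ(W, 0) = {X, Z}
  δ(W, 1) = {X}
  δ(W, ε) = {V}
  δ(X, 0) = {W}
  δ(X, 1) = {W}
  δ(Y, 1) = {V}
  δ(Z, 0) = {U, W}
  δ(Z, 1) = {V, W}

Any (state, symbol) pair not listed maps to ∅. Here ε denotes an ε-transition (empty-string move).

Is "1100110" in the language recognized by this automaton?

Start in {U}.
Read '1': {U} → {U, V, W}.
Read '1': {U, V, W} → {U, V, W, X}.
Read '0': {U, V, W, X} → {U, V, W, X, Z}.
Read '0': {U, V, W, X, Z} → {U, V, W, X, Z}.
Read '1': {U, V, W, X, Z} → {U, V, W, X}.
Read '1': {U, V, W, X} → {U, V, W, X}.
Read '0': {U, V, W, X} → {U, V, W, X, Z}.
The final set {U, V, W, X, Z} contains the accepting states V, X, Z.

Yes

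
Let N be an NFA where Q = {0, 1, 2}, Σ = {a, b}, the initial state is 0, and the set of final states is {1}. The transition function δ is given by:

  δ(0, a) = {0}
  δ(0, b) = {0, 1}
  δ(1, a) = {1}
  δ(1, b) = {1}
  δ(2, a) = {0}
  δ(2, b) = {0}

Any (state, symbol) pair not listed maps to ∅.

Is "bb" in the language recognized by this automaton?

Start in {0}.
Read 'b': 0→{0, 1}; now {0, 1}.
Read 'b': 0→{0, 1}, 1→{1}; now {0, 1}.
The final set {0, 1} contains the accepting state 1.

Yes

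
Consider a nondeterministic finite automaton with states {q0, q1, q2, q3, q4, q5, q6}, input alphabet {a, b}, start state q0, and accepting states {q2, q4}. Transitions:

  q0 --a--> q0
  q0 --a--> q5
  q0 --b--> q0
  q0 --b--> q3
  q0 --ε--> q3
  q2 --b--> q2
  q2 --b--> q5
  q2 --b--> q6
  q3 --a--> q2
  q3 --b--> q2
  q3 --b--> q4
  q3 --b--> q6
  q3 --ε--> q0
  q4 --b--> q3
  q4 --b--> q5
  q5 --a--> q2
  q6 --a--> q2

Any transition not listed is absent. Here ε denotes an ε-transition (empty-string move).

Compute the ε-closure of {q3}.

{q0, q3}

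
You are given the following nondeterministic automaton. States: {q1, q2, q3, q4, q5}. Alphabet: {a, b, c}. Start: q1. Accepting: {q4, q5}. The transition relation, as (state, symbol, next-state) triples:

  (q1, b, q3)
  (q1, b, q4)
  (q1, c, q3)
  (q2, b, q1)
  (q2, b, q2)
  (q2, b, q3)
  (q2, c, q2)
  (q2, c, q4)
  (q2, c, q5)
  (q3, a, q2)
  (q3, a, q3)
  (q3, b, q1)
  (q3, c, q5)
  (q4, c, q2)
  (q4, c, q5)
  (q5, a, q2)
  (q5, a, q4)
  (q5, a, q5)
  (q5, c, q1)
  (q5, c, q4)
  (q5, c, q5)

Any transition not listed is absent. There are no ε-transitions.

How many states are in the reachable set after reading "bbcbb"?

Start in {q1}.
Read 'b': {q1} → {q3, q4}.
Read 'b': {q3, q4} → {q1}.
Read 'c': {q1} → {q3}.
Read 'b': {q3} → {q1}.
Read 'b': {q1} → {q3, q4}.
That set has 2 states.

2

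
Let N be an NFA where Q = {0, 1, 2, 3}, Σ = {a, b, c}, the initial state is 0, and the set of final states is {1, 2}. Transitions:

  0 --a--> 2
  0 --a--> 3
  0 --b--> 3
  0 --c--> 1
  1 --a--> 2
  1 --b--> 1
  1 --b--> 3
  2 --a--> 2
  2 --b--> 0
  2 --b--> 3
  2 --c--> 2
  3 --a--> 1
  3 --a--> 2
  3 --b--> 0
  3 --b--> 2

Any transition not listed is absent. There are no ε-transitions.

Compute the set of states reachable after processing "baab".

{0, 3}

Start in {0}.
Read 'b': {0} → {3}.
Read 'a': {3} → {1, 2}.
Read 'a': {1, 2} → {2}.
Read 'b': {2} → {0, 3}.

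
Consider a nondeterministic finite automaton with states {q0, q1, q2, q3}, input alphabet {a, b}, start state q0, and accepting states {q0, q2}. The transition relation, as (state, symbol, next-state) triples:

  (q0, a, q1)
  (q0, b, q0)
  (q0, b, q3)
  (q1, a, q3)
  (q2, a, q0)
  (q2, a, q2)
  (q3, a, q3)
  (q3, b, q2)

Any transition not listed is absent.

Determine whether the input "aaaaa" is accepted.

No

Start in {q0}.
Read 'a': q0→{q1}; now {q1}.
Read 'a': q1→{q3}; now {q3}.
Read 'a': q3→{q3}; now {q3}.
Read 'a': q3→{q3}; now {q3}.
Read 'a': q3→{q3}; now {q3}.
The final set {q3} contains no accepting state.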